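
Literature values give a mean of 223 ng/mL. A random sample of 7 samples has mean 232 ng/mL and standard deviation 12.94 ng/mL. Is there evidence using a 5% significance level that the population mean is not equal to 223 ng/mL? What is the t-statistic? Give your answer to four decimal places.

H0: μ = 223; H1: μ ≠ 223 (one-sample t-test, two-sided).
t = (x̄ − μ₀)/(s/√n) = (232 − 223)/(12.94/√7) = 1.8402
df = n − 1 = 6
Two-sided p-value ≈ 0.115
Since p ≈ 0.115 > α = 0.05, fail to reject H0; the evidence is not statistically significant.

1.8402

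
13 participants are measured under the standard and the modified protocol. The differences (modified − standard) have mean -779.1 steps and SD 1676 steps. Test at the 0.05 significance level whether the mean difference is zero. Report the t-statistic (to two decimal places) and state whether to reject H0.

H0: μ_d = 0; H1: μ_d ≠ 0 (paired t-test on the differences, two-sided).
t = d̄/(s_d/√n) = -779.1/(1676/√13) = -1.68
df = n − 1 = 12
Two-sided p-value ≈ 0.120
Since p ≈ 0.120 > α = 0.05, fail to reject H0; the data do not provide sufficient evidence against H0.

t = -1.68; fail to reject H0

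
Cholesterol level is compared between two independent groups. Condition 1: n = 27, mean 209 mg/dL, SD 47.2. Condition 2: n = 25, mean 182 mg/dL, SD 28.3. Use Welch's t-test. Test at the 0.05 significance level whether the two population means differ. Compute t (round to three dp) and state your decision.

Let group 1 = condition 1, group 2 = condition 2. H0: μ_1 = μ_2; H1: μ_1 ≠ μ_2 (Welch's two-sample t-test, two-sided).
t = (x̄_1 − x̄_2)/√(s_1²/n_1 + s_2²/n_2) = (209 − 182)/√(47.2²/27 + 28.3²/25) = 2.523
Welch–Satterthwaite df ≈ 43.07
Two-sided p-value ≈ 0.0154
Since p ≈ 0.0154 < α = 0.05, reject H0; the data support H1.

t = 2.523; reject H0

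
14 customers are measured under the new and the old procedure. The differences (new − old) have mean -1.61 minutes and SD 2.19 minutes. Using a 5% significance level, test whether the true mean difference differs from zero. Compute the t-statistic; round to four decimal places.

H0: μ_d = 0; H1: μ_d ≠ 0 (paired t-test on the differences, two-sided).
t = d̄/(s_d/√n) = -1.61/(2.19/√14) = -2.7507
df = n − 1 = 13
Two-sided p-value ≈ 0.0165
Since p ≈ 0.0165 < α = 0.05, reject H0; the evidence is statistically significant.

-2.7507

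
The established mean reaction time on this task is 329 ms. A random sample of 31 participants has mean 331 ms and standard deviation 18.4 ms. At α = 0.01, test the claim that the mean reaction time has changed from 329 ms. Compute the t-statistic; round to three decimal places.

0.605

H0: μ = 329; H1: μ ≠ 329 (one-sample t-test, two-sided).
t = (x̄ − μ₀)/(s/√n) = (331 − 329)/(18.4/√31) = 0.605
df = n − 1 = 30
Two-sided p-value ≈ 0.550
Since p ≈ 0.550 > α = 0.01, fail to reject H0; the data do not provide sufficient evidence against H0.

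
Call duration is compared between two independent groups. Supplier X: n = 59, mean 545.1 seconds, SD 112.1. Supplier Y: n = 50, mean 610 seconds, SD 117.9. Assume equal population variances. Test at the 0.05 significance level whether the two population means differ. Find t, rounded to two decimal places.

Let group 1 = supplier X, group 2 = supplier Y. H0: μ_1 = μ_2; H1: μ_1 ≠ μ_2 (two-sample pooled-variance t-test, two-sided).
s_p² = [(59−1)·112.1² + (50−1)·117.9²]/(59+50−2) = 13177.3
t = (545.1 − 610)/√[13177.3·(1/59 + 1/50)] = -2.94
df = n₁ + n₂ − 2 = 107
Two-sided p-value ≈ 0.0040
Since p ≈ 0.0040 < α = 0.05, reject H0; the data support H1.

-2.94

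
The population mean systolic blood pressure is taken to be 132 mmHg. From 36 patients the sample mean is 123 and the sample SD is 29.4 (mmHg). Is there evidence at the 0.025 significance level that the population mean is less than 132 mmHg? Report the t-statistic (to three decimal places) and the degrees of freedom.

H0: μ = 132; H1: μ < 132 (one-sample t-test, left-tailed).
t = (x̄ − μ₀)/(s/√n) = (123 − 132)/(29.4/√36) = -1.837
df = n − 1 = 35
p-value = P(T ≤ -1.837) ≈ 0.037
Since p ≈ 0.037 > α = 0.025, fail to reject H0; the evidence is not statistically significant.

t = -1.837, df = 35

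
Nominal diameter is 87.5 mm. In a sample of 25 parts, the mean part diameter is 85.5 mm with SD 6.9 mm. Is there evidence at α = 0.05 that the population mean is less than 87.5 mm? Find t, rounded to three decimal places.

H0: μ = 87.5; H1: μ < 87.5 (one-sample t-test, left-tailed).
t = (x̄ − μ₀)/(s/√n) = (85.5 − 87.5)/(6.9/√25) = -1.449
df = n − 1 = 24
p-value = P(T ≤ -1.449) ≈ 0.080
Since p ≈ 0.080 > α = 0.05, fail to reject H0; the data do not provide sufficient evidence against H0.

-1.449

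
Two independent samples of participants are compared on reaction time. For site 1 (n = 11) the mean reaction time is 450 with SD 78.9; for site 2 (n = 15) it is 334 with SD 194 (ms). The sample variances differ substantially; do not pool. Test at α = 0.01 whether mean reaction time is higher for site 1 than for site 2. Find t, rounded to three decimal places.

Let group 1 = site 1, group 2 = site 2. H0: μ_1 = μ_2; H1: μ_1 > μ_2 (Welch's two-sample t-test, right-tailed).
t = (x̄_1 − x̄_2)/√(s_1²/n_1 + s_2²/n_2) = (450 − 334)/√(78.9²/11 + 194²/15) = 2.092
Welch–Satterthwaite df ≈ 19.63
p-value = P(T ≥ 2.092) ≈ 0.025
Since p ≈ 0.025 > α = 0.01, fail to reject H0; the evidence is not statistically significant.

2.092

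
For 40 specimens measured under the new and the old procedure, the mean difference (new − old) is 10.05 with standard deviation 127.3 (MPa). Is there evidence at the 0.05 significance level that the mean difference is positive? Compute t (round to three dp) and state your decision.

H0: μ_d = 0; H1: μ_d > 0 (paired t-test on the differences, right-tailed).
t = d̄/(s_d/√n) = 10.05/(127.3/√40) = 0.499
df = n − 1 = 39
p-value = P(T ≥ 0.499) ≈ 0.3102
Since p ≈ 0.3102 > α = 0.05, fail to reject H0; the data do not provide sufficient evidence against H0.

t = 0.499; fail to reject H0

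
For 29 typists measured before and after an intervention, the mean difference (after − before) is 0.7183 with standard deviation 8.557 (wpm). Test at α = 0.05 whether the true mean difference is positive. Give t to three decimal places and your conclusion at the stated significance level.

H0: μ_d = 0; H1: μ_d > 0 (paired t-test on the differences, right-tailed).
t = d̄/(s_d/√n) = 0.7183/(8.557/√29) = 0.452
df = n − 1 = 28
p-value = P(T ≥ 0.452) ≈ 0.3274
Since p ≈ 0.3274 > α = 0.05, fail to reject H0; the data do not provide sufficient evidence against H0.

t = 0.452; fail to reject H0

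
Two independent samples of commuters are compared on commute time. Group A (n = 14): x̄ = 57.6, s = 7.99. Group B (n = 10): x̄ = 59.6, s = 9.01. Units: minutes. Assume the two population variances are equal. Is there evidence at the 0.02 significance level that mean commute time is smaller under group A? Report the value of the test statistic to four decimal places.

Let group 1 = group A, group 2 = group B. H0: μ_1 = μ_2; H1: μ_1 < μ_2 (two-sample pooled-variance t-test, left-tailed).
s_p² = [(14−1)·7.99² + (10−1)·9.01²]/(14+10−2) = 70.9337
t = (57.6 − 59.6)/√[70.9337·(1/14 + 1/10)] = -0.5735
df = n₁ + n₂ − 2 = 22
p-value = P(T ≤ -0.5735) ≈ 0.286
Since p ≈ 0.286 > α = 0.02, fail to reject H0; the evidence is not statistically significant.

-0.5735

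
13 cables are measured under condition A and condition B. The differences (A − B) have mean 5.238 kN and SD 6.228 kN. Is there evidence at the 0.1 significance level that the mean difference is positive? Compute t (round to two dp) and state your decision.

H0: μ_d = 0; H1: μ_d > 0 (paired t-test on the differences, right-tailed).
t = d̄/(s_d/√n) = 5.238/(6.228/√13) = 3.03
df = n − 1 = 12
p-value = P(T ≥ 3.03) ≈ 0.005
Since p ≈ 0.005 < α = 0.1, reject H0; the evidence is statistically significant.

t = 3.03; reject H0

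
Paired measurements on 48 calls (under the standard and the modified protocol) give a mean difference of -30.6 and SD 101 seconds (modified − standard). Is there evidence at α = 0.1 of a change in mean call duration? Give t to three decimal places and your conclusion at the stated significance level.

t = -2.099; reject H0

H0: μ_d = 0; H1: μ_d ≠ 0 (paired t-test on the differences, two-sided).
t = d̄/(s_d/√n) = -30.6/(101/√48) = -2.099
df = n − 1 = 47
Two-sided p-value ≈ 0.0412
Since p ≈ 0.0412 < α = 0.1, reject H0; the evidence is statistically significant.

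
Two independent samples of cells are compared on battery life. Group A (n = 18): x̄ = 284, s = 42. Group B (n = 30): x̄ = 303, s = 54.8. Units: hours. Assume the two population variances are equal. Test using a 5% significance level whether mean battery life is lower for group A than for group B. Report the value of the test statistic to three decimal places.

-1.263

Let group 1 = group A, group 2 = group B. H0: μ_1 = μ_2; H1: μ_1 < μ_2 (two-sample pooled-variance t-test, left-tailed).
s_p² = [(18−1)·42² + (30−1)·54.8²]/(18+30−2) = 2545.13
t = (284 − 303)/√[2545.13·(1/18 + 1/30)] = -1.263
df = n₁ + n₂ − 2 = 46
p-value = P(T ≤ -1.263) ≈ 0.106
Since p ≈ 0.106 > α = 0.05, fail to reject H0; the data do not provide sufficient evidence against H0.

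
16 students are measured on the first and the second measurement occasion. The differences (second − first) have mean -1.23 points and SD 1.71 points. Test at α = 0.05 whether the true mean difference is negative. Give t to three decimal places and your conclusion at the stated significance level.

t = -2.877; reject H0

H0: μ_d = 0; H1: μ_d < 0 (paired t-test on the differences, left-tailed).
t = d̄/(s_d/√n) = -1.23/(1.71/√16) = -2.877
df = n − 1 = 15
p-value = P(T ≤ -2.877) ≈ 0.0058
Since p ≈ 0.0058 < α = 0.05, reject H0; the evidence is statistically significant.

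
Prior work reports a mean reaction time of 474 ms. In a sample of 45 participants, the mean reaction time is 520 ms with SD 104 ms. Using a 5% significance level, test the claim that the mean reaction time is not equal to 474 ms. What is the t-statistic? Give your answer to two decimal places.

2.97

H0: μ = 474; H1: μ ≠ 474 (one-sample t-test, two-sided).
t = (x̄ − μ₀)/(s/√n) = (520 − 474)/(104/√45) = 2.97
df = n − 1 = 44
Two-sided p-value ≈ 0.0048
Since p ≈ 0.0048 < α = 0.05, reject H0; the data support H1.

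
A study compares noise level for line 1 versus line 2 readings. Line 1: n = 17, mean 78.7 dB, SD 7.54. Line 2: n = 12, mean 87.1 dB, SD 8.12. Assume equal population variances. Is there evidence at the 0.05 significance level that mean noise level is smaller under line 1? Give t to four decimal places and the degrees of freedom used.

t = -2.8631, df = 27

Let group 1 = line 1, group 2 = line 2. H0: μ_1 = μ_2; H1: μ_1 < μ_2 (two-sample pooled-variance t-test, left-tailed).
s_p² = [(17−1)·7.54² + (12−1)·8.12²]/(17+12−2) = 60.552
t = (78.7 − 87.1)/√[60.552·(1/17 + 1/12)] = -2.8631
df = n₁ + n₂ − 2 = 27
p-value = P(T ≤ -2.8631) ≈ 0.0040
Since p ≈ 0.0040 < α = 0.05, reject H0; the evidence is statistically significant.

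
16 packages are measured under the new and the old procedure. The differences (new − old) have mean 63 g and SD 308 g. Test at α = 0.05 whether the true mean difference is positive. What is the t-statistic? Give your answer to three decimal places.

H0: μ_d = 0; H1: μ_d > 0 (paired t-test on the differences, right-tailed).
t = d̄/(s_d/√n) = 63/(308/√16) = 0.818
df = n − 1 = 15
p-value = P(T ≥ 0.818) ≈ 0.2130
Since p ≈ 0.2130 > α = 0.05, fail to reject H0; the data do not provide sufficient evidence against H0.

0.818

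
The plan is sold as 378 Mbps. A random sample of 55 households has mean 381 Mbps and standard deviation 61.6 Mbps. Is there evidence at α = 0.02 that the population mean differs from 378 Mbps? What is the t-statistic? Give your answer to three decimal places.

H0: μ = 378; H1: μ ≠ 378 (one-sample t-test, two-sided).
t = (x̄ − μ₀)/(s/√n) = (381 − 378)/(61.6/√55) = 0.361
df = n − 1 = 54
Two-sided p-value ≈ 0.7194
Since p ≈ 0.7194 > α = 0.02, fail to reject H0; the data do not provide sufficient evidence against H0.

0.361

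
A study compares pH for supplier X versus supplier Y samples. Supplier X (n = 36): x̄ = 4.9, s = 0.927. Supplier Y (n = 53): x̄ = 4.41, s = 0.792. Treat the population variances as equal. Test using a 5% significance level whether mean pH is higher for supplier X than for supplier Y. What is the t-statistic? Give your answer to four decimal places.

Let group 1 = supplier X, group 2 = supplier Y. H0: μ_1 = μ_2; H1: μ_1 > μ_2 (two-sample pooled-variance t-test, right-tailed).
s_p² = [(36−1)·0.927² + (53−1)·0.792²]/(36+53−2) = 0.720623
t = (4.9 − 4.41)/√[0.720623·(1/36 + 1/53)] = 2.6726
df = n₁ + n₂ − 2 = 87
p-value = P(T ≥ 2.6726) ≈ 0.0045
Since p ≈ 0.0045 < α = 0.05, reject H0; the data support H1.

2.6726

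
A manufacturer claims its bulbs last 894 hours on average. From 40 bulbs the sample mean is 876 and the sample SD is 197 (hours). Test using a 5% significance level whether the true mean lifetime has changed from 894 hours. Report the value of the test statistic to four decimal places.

H0: μ = 894; H1: μ ≠ 894 (one-sample t-test, two-sided).
t = (x̄ − μ₀)/(s/√n) = (876 − 894)/(197/√40) = -0.5779
df = n − 1 = 39
Two-sided p-value ≈ 0.5667
Since p ≈ 0.5667 > α = 0.05, fail to reject H0; the data do not provide sufficient evidence against H0.

-0.5779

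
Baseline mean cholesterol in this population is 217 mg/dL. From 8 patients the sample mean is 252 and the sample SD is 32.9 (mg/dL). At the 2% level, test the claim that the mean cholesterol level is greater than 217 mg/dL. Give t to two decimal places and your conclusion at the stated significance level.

t = 3.01; reject H0

H0: μ = 217; H1: μ > 217 (one-sample t-test, right-tailed).
t = (x̄ − μ₀)/(s/√n) = (252 − 217)/(32.9/√8) = 3.01
df = n − 1 = 7
p-value = P(T ≥ 3.01) ≈ 0.0098
Since p ≈ 0.0098 < α = 0.02, reject H0; the evidence is statistically significant.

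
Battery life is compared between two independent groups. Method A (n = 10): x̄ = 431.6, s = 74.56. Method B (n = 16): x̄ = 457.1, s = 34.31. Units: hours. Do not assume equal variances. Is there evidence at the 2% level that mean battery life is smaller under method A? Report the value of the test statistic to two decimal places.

Let group 1 = method A, group 2 = method B. H0: μ_1 = μ_2; H1: μ_1 < μ_2 (Welch's two-sample t-test, left-tailed).
t = (x̄_1 − x̄_2)/√(s_1²/n_1 + s_2²/n_2) = (431.6 − 457.1)/√(74.56²/10 + 34.31²/16) = -1.02
Welch–Satterthwaite df ≈ 11.42
p-value = P(T ≤ -1.02) ≈ 0.165
Since p ≈ 0.165 > α = 0.02, fail to reject H0; the evidence is not statistically significant.

-1.02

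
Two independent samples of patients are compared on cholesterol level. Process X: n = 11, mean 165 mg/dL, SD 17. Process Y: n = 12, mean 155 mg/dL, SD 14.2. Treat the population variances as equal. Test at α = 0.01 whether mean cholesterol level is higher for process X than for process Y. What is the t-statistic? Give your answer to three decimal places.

1.536

Let group 1 = process X, group 2 = process Y. H0: μ_1 = μ_2; H1: μ_1 > μ_2 (two-sample pooled-variance t-test, right-tailed).
s_p² = [(11−1)·17² + (12−1)·14.2²]/(11+12−2) = 243.24
t = (165 − 155)/√[243.24·(1/11 + 1/12)] = 1.536
df = n₁ + n₂ − 2 = 21
p-value = P(T ≥ 1.536) ≈ 0.0697
Since p ≈ 0.0697 > α = 0.01, fail to reject H0; the evidence is not statistically significant.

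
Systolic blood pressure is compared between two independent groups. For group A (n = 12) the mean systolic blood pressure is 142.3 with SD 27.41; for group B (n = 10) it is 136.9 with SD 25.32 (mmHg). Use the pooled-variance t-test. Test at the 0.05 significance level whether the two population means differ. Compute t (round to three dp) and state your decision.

Let group 1 = group A, group 2 = group B. H0: μ_1 = μ_2; H1: μ_1 ≠ μ_2 (two-sample pooled-variance t-test, two-sided).
s_p² = [(12−1)·27.41² + (10−1)·25.32²]/(12+10−2) = 701.716
t = (142.3 − 136.9)/√[701.716·(1/12 + 1/10)] = 0.476
df = n₁ + n₂ − 2 = 20
Two-sided p-value ≈ 0.639
Since p ≈ 0.639 > α = 0.05, fail to reject H0; the data do not provide sufficient evidence against H0.

t = 0.476; fail to reject H0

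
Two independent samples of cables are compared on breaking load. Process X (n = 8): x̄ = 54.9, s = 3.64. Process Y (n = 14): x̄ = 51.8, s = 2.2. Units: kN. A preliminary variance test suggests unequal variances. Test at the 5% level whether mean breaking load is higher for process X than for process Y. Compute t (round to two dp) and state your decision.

Let group 1 = process X, group 2 = process Y. H0: μ_1 = μ_2; H1: μ_1 > μ_2 (Welch's two-sample t-test, right-tailed).
t = (x̄_1 − x̄_2)/√(s_1²/n_1 + s_2²/n_2) = (54.9 − 51.8)/√(3.64²/8 + 2.2²/14) = 2.19
Welch–Satterthwaite df ≈ 9.99
p-value = P(T ≥ 2.19) ≈ 0.0266
Since p ≈ 0.0266 < α = 0.05, reject H0; the evidence is statistically significant.

t = 2.19; reject H0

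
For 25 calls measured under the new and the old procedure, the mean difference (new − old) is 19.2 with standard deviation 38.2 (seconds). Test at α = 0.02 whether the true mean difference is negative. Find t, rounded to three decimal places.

H0: μ_d = 0; H1: μ_d < 0 (paired t-test on the differences, left-tailed).
t = d̄/(s_d/√n) = 19.2/(38.2/√25) = 2.513
df = n − 1 = 24
p-value = P(T ≤ 2.513) ≈ 0.990
Since p ≈ 0.990 > α = 0.02, fail to reject H0; the data do not provide sufficient evidence against H0.

2.513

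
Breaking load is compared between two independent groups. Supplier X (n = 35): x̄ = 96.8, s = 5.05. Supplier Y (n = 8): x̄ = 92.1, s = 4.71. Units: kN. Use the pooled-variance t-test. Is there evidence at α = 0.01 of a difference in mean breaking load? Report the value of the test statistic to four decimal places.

Let group 1 = supplier X, group 2 = supplier Y. H0: μ_1 = μ_2; H1: μ_1 ≠ μ_2 (two-sample pooled-variance t-test, two-sided).
s_p² = [(35−1)·5.05² + (8−1)·4.71²]/(35+8−2) = 24.9359
t = (96.8 − 92.1)/√[24.9359·(1/35 + 1/8)] = 2.4018
df = n₁ + n₂ − 2 = 41
Two-sided p-value ≈ 0.0209
Since p ≈ 0.0209 > α = 0.01, fail to reject H0; the evidence is not statistically significant.

2.4018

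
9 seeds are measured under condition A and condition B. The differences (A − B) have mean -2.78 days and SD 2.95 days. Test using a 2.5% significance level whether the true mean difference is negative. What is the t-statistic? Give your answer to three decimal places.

-2.827

H0: μ_d = 0; H1: μ_d < 0 (paired t-test on the differences, left-tailed).
t = d̄/(s_d/√n) = -2.78/(2.95/√9) = -2.827
df = n − 1 = 8
p-value = P(T ≤ -2.827) ≈ 0.011
Since p ≈ 0.011 < α = 0.025, reject H0; the data support H1.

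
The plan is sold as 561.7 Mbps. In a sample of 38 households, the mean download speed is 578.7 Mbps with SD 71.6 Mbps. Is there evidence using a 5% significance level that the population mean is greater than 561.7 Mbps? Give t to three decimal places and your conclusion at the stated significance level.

t = 1.464; fail to reject H0

H0: μ = 561.7; H1: μ > 561.7 (one-sample t-test, right-tailed).
t = (x̄ − μ₀)/(s/√n) = (578.7 − 561.7)/(71.6/√38) = 1.464
df = n − 1 = 37
p-value = P(T ≥ 1.464) ≈ 0.076
Since p ≈ 0.076 > α = 0.05, fail to reject H0; the data do not provide sufficient evidence against H0.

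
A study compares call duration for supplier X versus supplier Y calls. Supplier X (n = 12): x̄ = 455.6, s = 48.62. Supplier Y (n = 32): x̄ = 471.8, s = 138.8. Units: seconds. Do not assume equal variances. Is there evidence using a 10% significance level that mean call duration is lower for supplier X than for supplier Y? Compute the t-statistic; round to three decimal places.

Let group 1 = supplier X, group 2 = supplier Y. H0: μ_1 = μ_2; H1: μ_1 < μ_2 (Welch's two-sample t-test, left-tailed).
t = (x̄_1 − x̄_2)/√(s_1²/n_1 + s_2²/n_2) = (455.6 − 471.8)/√(48.62²/12 + 138.8²/32) = -0.573
Welch–Satterthwaite df ≈ 41.95
p-value = P(T ≤ -0.573) ≈ 0.285
Since p ≈ 0.285 > α = 0.1, fail to reject H0; the data do not provide sufficient evidence against H0.

-0.573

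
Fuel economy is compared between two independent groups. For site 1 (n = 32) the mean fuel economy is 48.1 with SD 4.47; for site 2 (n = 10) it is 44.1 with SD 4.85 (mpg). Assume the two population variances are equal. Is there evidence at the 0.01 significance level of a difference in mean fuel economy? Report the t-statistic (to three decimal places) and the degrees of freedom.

Let group 1 = site 1, group 2 = site 2. H0: μ_1 = μ_2; H1: μ_1 ≠ μ_2 (two-sample pooled-variance t-test, two-sided).
s_p² = [(32−1)·4.47² + (10−1)·4.85²]/(32+10−2) = 20.7778
t = (48.1 − 44.1)/√[20.7778·(1/32 + 1/10)] = 2.422
df = n₁ + n₂ − 2 = 40
Two-sided p-value ≈ 0.0201
Since p ≈ 0.0201 > α = 0.01, fail to reject H0; the evidence is not statistically significant.

t = 2.422, df = 40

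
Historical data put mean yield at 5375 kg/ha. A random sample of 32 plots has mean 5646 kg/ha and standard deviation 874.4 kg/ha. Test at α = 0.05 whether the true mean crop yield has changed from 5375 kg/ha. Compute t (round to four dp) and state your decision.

t = 1.7532; fail to reject H0

H0: μ = 5375; H1: μ ≠ 5375 (one-sample t-test, two-sided).
t = (x̄ − μ₀)/(s/√n) = (5646 − 5375)/(874.4/√32) = 1.7532
df = n − 1 = 31
Two-sided p-value ≈ 0.089
Since p ≈ 0.089 > α = 0.05, fail to reject H0; the evidence is not statistically significant.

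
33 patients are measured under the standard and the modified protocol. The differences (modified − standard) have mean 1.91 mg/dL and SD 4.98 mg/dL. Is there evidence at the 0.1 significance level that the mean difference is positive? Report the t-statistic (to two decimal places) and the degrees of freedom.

H0: μ_d = 0; H1: μ_d > 0 (paired t-test on the differences, right-tailed).
t = d̄/(s_d/√n) = 1.91/(4.98/√33) = 2.20
df = n − 1 = 32
p-value = P(T ≥ 2.20) ≈ 0.0174
Since p ≈ 0.0174 < α = 0.1, reject H0; the evidence is statistically significant.

t = 2.20, df = 32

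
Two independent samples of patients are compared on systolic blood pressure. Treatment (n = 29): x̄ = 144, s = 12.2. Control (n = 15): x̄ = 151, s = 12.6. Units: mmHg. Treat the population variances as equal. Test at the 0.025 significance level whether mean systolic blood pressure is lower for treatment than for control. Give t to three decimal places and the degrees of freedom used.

t = -1.784, df = 42

Let group 1 = treatment, group 2 = control. H0: μ_1 = μ_2; H1: μ_1 < μ_2 (two-sample pooled-variance t-test, left-tailed).
s_p² = [(29−1)·12.2² + (15−1)·12.6²]/(29+15−2) = 152.147
t = (144 − 151)/√[152.147·(1/29 + 1/15)] = -1.784
df = n₁ + n₂ − 2 = 42
p-value = P(T ≤ -1.784) ≈ 0.0408
Since p ≈ 0.0408 > α = 0.025, fail to reject H0; the evidence is not statistically significant.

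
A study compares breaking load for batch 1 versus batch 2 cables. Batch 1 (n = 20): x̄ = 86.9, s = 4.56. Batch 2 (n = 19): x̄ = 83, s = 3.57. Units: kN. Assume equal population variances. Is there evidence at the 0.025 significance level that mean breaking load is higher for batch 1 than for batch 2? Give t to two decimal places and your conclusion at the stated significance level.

Let group 1 = batch 1, group 2 = batch 2. H0: μ_1 = μ_2; H1: μ_1 > μ_2 (two-sample pooled-variance t-test, right-tailed).
s_p² = [(20−1)·4.56² + (19−1)·3.57²]/(20+19−2) = 16.878
t = (86.9 − 83)/√[16.878·(1/20 + 1/19)] = 2.96
df = n₁ + n₂ − 2 = 37
p-value = P(T ≥ 2.96) ≈ 0.003
Since p ≈ 0.003 < α = 0.025, reject H0; the data support H1.

t = 2.96; reject H0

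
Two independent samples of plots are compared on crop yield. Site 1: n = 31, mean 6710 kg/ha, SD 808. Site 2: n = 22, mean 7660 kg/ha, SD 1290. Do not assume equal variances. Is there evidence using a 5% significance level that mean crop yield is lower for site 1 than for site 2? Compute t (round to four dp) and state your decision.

Let group 1 = site 1, group 2 = site 2. H0: μ_1 = μ_2; H1: μ_1 < μ_2 (Welch's two-sample t-test, left-tailed).
t = (x̄_1 − x̄_2)/√(s_1²/n_1 + s_2²/n_2) = (6710 − 7660)/√(808²/31 + 1290²/22) = -3.0550
Welch–Satterthwaite df ≈ 32.56
p-value = P(T ≤ -3.0550) ≈ 0.0022
Since p ≈ 0.0022 < α = 0.05, reject H0; the data support H1.

t = -3.0550; reject H0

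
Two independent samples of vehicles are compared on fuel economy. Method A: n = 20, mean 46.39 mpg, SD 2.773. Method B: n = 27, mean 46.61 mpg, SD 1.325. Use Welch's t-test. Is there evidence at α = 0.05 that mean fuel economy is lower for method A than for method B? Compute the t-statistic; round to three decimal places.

Let group 1 = method A, group 2 = method B. H0: μ_1 = μ_2; H1: μ_1 < μ_2 (Welch's two-sample t-test, left-tailed).
t = (x̄_1 − x̄_2)/√(s_1²/n_1 + s_2²/n_2) = (46.39 − 46.61)/√(2.773²/20 + 1.325²/27) = -0.328
Welch–Satterthwaite df ≈ 25.44
p-value = P(T ≤ -0.328) ≈ 0.3727
Since p ≈ 0.3727 > α = 0.05, fail to reject H0; the evidence is not statistically significant.

-0.328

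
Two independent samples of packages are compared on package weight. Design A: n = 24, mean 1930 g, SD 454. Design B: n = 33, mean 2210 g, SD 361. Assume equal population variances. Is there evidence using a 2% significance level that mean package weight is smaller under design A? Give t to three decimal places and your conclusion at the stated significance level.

Let group 1 = design A, group 2 = design B. H0: μ_1 = μ_2; H1: μ_1 < μ_2 (two-sample pooled-variance t-test, left-tailed).
s_p² = [(24−1)·454² + (33−1)·361²]/(24+33−2) = 162017
t = (1930 − 2210)/√[162017·(1/24 + 1/33)] = -2.593
df = n₁ + n₂ − 2 = 55
p-value = P(T ≤ -2.593) ≈ 0.006
Since p ≈ 0.006 < α = 0.02, reject H0; the evidence is statistically significant.

t = -2.593; reject H0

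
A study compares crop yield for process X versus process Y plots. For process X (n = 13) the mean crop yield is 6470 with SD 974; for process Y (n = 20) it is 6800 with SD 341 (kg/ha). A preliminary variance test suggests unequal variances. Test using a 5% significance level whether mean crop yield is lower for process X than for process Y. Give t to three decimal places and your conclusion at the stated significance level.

t = -1.176; fail to reject H0

Let group 1 = process X, group 2 = process Y. H0: μ_1 = μ_2; H1: μ_1 < μ_2 (Welch's two-sample t-test, left-tailed).
t = (x̄_1 − x̄_2)/√(s_1²/n_1 + s_2²/n_2) = (6470 − 6800)/√(974²/13 + 341²/20) = -1.176
Welch–Satterthwaite df ≈ 13.93
p-value = P(T ≤ -1.176) ≈ 0.130
Since p ≈ 0.130 > α = 0.05, fail to reject H0; the data do not provide sufficient evidence against H0.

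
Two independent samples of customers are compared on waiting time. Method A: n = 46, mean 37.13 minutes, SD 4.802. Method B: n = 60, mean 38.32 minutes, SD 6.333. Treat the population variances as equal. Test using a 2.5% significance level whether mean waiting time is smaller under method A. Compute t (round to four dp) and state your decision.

t = -1.0614; fail to reject H0

Let group 1 = method A, group 2 = method B. H0: μ_1 = μ_2; H1: μ_1 < μ_2 (two-sample pooled-variance t-test, left-tailed).
s_p² = [(46−1)·4.802² + (60−1)·6.333²]/(46+60−2) = 32.7305
t = (37.13 − 38.32)/√[32.7305·(1/46 + 1/60)] = -1.0614
df = n₁ + n₂ − 2 = 104
p-value = P(T ≤ -1.0614) ≈ 0.1455
Since p ≈ 0.1455 > α = 0.025, fail to reject H0; the data do not provide sufficient evidence against H0.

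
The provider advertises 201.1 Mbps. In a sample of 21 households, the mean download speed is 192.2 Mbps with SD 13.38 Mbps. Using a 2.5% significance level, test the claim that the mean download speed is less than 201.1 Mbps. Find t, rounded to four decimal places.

H0: μ = 201.1; H1: μ < 201.1 (one-sample t-test, left-tailed).
t = (x̄ − μ₀)/(s/√n) = (192.2 − 201.1)/(13.38/√21) = -3.0482
df = n − 1 = 20
p-value = P(T ≤ -3.0482) ≈ 0.003
Since p ≈ 0.003 < α = 0.025, reject H0; the data support H1.

-3.0482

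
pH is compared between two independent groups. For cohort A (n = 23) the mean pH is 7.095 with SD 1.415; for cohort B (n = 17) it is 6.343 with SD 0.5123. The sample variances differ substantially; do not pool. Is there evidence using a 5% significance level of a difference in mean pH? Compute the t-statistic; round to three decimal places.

2.349

Let group 1 = cohort A, group 2 = cohort B. H0: μ_1 = μ_2; H1: μ_1 ≠ μ_2 (Welch's two-sample t-test, two-sided).
t = (x̄_1 − x̄_2)/√(s_1²/n_1 + s_2²/n_2) = (7.095 − 6.343)/√(1.415²/23 + 0.5123²/17) = 2.349
Welch–Satterthwaite df ≈ 29.23
Two-sided p-value ≈ 0.026
Since p ≈ 0.026 < α = 0.05, reject H0; the evidence is statistically significant.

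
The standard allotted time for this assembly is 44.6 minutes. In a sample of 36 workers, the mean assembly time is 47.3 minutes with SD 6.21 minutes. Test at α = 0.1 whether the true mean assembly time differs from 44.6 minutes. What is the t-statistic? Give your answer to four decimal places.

2.6087

H0: μ = 44.6; H1: μ ≠ 44.6 (one-sample t-test, two-sided).
t = (x̄ − μ₀)/(s/√n) = (47.3 − 44.6)/(6.21/√36) = 2.6087
df = n − 1 = 35
Two-sided p-value ≈ 0.0133
Since p ≈ 0.0133 < α = 0.1, reject H0; the data support H1.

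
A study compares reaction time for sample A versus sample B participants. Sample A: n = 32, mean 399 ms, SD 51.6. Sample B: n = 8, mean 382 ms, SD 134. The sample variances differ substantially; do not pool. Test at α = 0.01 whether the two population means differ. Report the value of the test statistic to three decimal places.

Let group 1 = sample A, group 2 = sample B. H0: μ_1 = μ_2; H1: μ_1 ≠ μ_2 (Welch's two-sample t-test, two-sided).
t = (x̄_1 − x̄_2)/√(s_1²/n_1 + s_2²/n_2) = (399 − 382)/√(51.6²/32 + 134²/8) = 0.352
Welch–Satterthwaite df ≈ 7.53
Two-sided p-value ≈ 0.7342
Since p ≈ 0.7342 > α = 0.01, fail to reject H0; the evidence is not statistically significant.

0.352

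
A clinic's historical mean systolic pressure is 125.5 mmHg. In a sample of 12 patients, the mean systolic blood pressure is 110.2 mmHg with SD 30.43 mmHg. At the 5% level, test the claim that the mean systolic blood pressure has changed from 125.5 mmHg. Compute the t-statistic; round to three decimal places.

H0: μ = 125.5; H1: μ ≠ 125.5 (one-sample t-test, two-sided).
t = (x̄ − μ₀)/(s/√n) = (110.2 − 125.5)/(30.43/√12) = -1.742
df = n − 1 = 11
Two-sided p-value ≈ 0.109
Since p ≈ 0.109 > α = 0.05, fail to reject H0; the evidence is not statistically significant.

-1.742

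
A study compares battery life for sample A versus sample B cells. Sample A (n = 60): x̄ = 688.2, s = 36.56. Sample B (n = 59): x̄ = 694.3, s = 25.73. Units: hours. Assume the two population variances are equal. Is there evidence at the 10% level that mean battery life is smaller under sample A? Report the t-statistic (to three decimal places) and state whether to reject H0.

Let group 1 = sample A, group 2 = sample B. H0: μ_1 = μ_2; H1: μ_1 < μ_2 (two-sample pooled-variance t-test, left-tailed).
s_p² = [(60−1)·36.56² + (59−1)·25.73²]/(60+59−2) = 1002.22
t = (688.2 − 694.3)/√[1002.22·(1/60 + 1/59)] = -1.051
df = n₁ + n₂ − 2 = 117
p-value = P(T ≤ -1.051) ≈ 0.1477
Since p ≈ 0.1477 > α = 0.1, fail to reject H0; the data do not provide sufficient evidence against H0.

t = -1.051; fail to reject H0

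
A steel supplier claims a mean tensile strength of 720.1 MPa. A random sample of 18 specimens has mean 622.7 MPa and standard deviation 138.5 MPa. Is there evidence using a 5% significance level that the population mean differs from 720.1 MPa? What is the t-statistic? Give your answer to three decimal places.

H0: μ = 720.1; H1: μ ≠ 720.1 (one-sample t-test, two-sided).
t = (x̄ − μ₀)/(s/√n) = (622.7 − 720.1)/(138.5/√18) = -2.984
df = n − 1 = 17
Two-sided p-value ≈ 0.0083
Since p ≈ 0.0083 < α = 0.05, reject H0; the data support H1.

-2.984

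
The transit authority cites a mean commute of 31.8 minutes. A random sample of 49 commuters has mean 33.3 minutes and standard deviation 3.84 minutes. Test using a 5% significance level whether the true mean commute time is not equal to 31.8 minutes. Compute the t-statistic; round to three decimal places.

H0: μ = 31.8; H1: μ ≠ 31.8 (one-sample t-test, two-sided).
t = (x̄ − μ₀)/(s/√n) = (33.3 − 31.8)/(3.84/√49) = 2.734
df = n − 1 = 48
Two-sided p-value ≈ 0.009
Since p ≈ 0.009 < α = 0.05, reject H0; the data support H1.

2.734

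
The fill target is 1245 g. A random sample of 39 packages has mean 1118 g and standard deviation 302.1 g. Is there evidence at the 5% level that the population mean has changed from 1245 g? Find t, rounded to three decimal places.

-2.625

H0: μ = 1245; H1: μ ≠ 1245 (one-sample t-test, two-sided).
t = (x̄ − μ₀)/(s/√n) = (1118 − 1245)/(302.1/√39) = -2.625
df = n − 1 = 38
Two-sided p-value ≈ 0.012
Since p ≈ 0.012 < α = 0.05, reject H0; the data support H1.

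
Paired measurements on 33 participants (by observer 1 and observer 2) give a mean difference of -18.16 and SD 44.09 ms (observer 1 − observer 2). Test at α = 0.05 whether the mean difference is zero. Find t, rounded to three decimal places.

H0: μ_d = 0; H1: μ_d ≠ 0 (paired t-test on the differences, two-sided).
t = d̄/(s_d/√n) = -18.16/(44.09/√33) = -2.366
df = n − 1 = 32
Two-sided p-value ≈ 0.024
Since p ≈ 0.024 < α = 0.05, reject H0; the data support H1.

-2.366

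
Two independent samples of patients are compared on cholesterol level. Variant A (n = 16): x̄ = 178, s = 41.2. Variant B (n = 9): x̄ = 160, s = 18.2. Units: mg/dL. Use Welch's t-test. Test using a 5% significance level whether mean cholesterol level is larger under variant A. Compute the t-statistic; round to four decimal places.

Let group 1 = variant A, group 2 = variant B. H0: μ_1 = μ_2; H1: μ_1 > μ_2 (Welch's two-sample t-test, right-tailed).
t = (x̄_1 − x̄_2)/√(s_1²/n_1 + s_2²/n_2) = (178 − 160)/√(41.2²/16 + 18.2²/9) = 1.5058
Welch–Satterthwaite df ≈ 22.20
p-value = P(T ≥ 1.5058) ≈ 0.073
Since p ≈ 0.073 > α = 0.05, fail to reject H0; the evidence is not statistically significant.

1.5058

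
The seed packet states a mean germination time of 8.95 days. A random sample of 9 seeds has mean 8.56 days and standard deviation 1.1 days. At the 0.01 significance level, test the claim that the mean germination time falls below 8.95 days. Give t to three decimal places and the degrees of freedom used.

t = -1.064, df = 8

H0: μ = 8.95; H1: μ < 8.95 (one-sample t-test, left-tailed).
t = (x̄ − μ₀)/(s/√n) = (8.56 − 8.95)/(1.1/√9) = -1.064
df = n − 1 = 8
p-value = P(T ≤ -1.064) ≈ 0.159
Since p ≈ 0.159 > α = 0.01, fail to reject H0; the data do not provide sufficient evidence against H0.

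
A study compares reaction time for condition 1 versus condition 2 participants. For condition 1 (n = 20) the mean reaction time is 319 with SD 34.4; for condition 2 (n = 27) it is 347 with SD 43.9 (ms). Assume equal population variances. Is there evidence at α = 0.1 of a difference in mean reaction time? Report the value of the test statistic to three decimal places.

Let group 1 = condition 1, group 2 = condition 2. H0: μ_1 = μ_2; H1: μ_1 ≠ μ_2 (two-sample pooled-variance t-test, two-sided).
s_p² = [(20−1)·34.4² + (27−1)·43.9²]/(20+27−2) = 1613.14
t = (319 − 347)/√[1613.14·(1/20 + 1/27)] = -2.363
df = n₁ + n₂ − 2 = 45
Two-sided p-value ≈ 0.0225
Since p ≈ 0.0225 < α = 0.1, reject H0; the data support H1.

-2.363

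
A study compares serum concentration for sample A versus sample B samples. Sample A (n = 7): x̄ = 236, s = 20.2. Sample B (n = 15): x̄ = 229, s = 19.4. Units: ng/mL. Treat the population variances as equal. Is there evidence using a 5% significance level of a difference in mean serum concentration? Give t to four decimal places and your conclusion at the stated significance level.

t = 0.7785; fail to reject H0

Let group 1 = sample A, group 2 = sample B. H0: μ_1 = μ_2; H1: μ_1 ≠ μ_2 (two-sample pooled-variance t-test, two-sided).
s_p² = [(7−1)·20.2² + (15−1)·19.4²]/(7+15−2) = 385.864
t = (236 − 229)/√[385.864·(1/7 + 1/15)] = 0.7785
df = n₁ + n₂ − 2 = 20
Two-sided p-value ≈ 0.445
Since p ≈ 0.445 > α = 0.05, fail to reject H0; the data do not provide sufficient evidence against H0.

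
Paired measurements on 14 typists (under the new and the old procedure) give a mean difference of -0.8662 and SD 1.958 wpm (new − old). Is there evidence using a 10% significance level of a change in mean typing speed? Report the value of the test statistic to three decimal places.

H0: μ_d = 0; H1: μ_d ≠ 0 (paired t-test on the differences, two-sided).
t = d̄/(s_d/√n) = -0.8662/(1.958/√14) = -1.655
df = n − 1 = 13
Two-sided p-value ≈ 0.122
Since p ≈ 0.122 > α = 0.1, fail to reject H0; the data do not provide sufficient evidence against H0.

-1.655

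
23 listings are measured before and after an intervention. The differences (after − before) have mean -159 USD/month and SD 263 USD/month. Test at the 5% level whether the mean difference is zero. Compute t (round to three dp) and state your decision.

H0: μ_d = 0; H1: μ_d ≠ 0 (paired t-test on the differences, two-sided).
t = d̄/(s_d/√n) = -159/(263/√23) = -2.899
df = n − 1 = 22
Two-sided p-value ≈ 0.008
Since p ≈ 0.008 < α = 0.05, reject H0; the data support H1.

t = -2.899; reject H0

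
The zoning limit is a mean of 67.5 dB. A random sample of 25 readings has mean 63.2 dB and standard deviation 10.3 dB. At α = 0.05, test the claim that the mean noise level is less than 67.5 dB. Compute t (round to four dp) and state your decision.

t = -2.0874; reject H0

H0: μ = 67.5; H1: μ < 67.5 (one-sample t-test, left-tailed).
t = (x̄ − μ₀)/(s/√n) = (63.2 − 67.5)/(10.3/√25) = -2.0874
df = n − 1 = 24
p-value = P(T ≤ -2.0874) ≈ 0.024
Since p ≈ 0.024 < α = 0.05, reject H0; the data support H1.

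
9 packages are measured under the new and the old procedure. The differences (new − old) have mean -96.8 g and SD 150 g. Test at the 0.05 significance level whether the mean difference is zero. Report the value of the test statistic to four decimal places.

H0: μ_d = 0; H1: μ_d ≠ 0 (paired t-test on the differences, two-sided).
t = d̄/(s_d/√n) = -96.8/(150/√9) = -1.9360
df = n − 1 = 8
Two-sided p-value ≈ 0.089
Since p ≈ 0.089 > α = 0.05, fail to reject H0; the data do not provide sufficient evidence against H0.

-1.9360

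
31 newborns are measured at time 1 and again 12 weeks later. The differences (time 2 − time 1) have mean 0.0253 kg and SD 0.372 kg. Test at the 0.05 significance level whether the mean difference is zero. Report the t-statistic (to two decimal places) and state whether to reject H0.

t = 0.38; fail to reject H0

H0: μ_d = 0; H1: μ_d ≠ 0 (paired t-test on the differences, two-sided).
t = d̄/(s_d/√n) = 0.0253/(0.372/√31) = 0.38
df = n − 1 = 30
Two-sided p-value ≈ 0.708
Since p ≈ 0.708 > α = 0.05, fail to reject H0; the evidence is not statistically significant.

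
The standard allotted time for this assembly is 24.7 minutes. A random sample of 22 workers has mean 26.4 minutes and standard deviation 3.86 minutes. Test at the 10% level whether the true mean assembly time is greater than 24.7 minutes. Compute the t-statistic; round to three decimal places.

2.066

H0: μ = 24.7; H1: μ > 24.7 (one-sample t-test, right-tailed).
t = (x̄ − μ₀)/(s/√n) = (26.4 − 24.7)/(3.86/√22) = 2.066
df = n − 1 = 21
p-value = P(T ≥ 2.066) ≈ 0.0257
Since p ≈ 0.0257 < α = 0.1, reject H0; the data support H1.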